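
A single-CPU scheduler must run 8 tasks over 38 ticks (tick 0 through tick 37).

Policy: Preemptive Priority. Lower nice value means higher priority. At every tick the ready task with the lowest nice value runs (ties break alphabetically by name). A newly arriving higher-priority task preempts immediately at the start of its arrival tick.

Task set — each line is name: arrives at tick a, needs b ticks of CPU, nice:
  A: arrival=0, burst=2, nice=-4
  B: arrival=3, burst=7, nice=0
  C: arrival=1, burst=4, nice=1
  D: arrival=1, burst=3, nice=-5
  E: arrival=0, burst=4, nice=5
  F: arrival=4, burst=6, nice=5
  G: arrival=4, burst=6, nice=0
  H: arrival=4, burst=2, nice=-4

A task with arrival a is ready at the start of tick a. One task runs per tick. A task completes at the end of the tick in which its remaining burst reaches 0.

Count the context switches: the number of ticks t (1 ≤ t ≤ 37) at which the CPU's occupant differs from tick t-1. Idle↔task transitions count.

context switches = 9

t=0: ready={A,E} → run A
t=1: ready={A,C,D,E} → run D
t=2: ready={A,C,D,E} → run D
t=3: ready={A,B,C,D,E} → run D
t=4: ready={A,B,C,E,F,G,H} → run A
t=5: ready={B,C,E,F,G,H} → run H
t=6: ready={B,C,E,F,G,H} → run H
t=7: ready={B,C,E,F,G} → run B
t=8: ready={B,C,E,F,G} → run B
t=9: ready={B,C,E,F,G} → run B
t=10: ready={B,C,E,F,G} → run B
t=11: ready={B,C,E,F,G} → run B
t=12: ready={B,C,E,F,G} → run B
t=13: ready={B,C,E,F,G} → run B
t=14: ready={C,E,F,G} → run G
t=15: ready={C,E,F,G} → run G
t=16: ready={C,E,F,G} → run G
t=17: ready={C,E,F,G} → run G
t=18: ready={C,E,F,G} → run G
t=19: ready={C,E,F,G} → run G
t=20: ready={C,E,F} → run C
t=21: ready={C,E,F} → run C
t=22: ready={C,E,F} → run C
t=23: ready={C,E,F} → run C
t=24: ready={E,F} → run E
t=25: ready={E,F} → run E
t=26: ready={E,F} → run E
t=27: ready={E,F} → run E
t=28: ready={F} → run F
t=29: ready={F} → run F
t=30: ready={F} → run F
t=31: ready={F} → run F
t=32: ready={F} → run F
t=33: ready={F} → run F
t=34: (idle)
t=35: (idle)
t=36: (idle)
t=37: (idle)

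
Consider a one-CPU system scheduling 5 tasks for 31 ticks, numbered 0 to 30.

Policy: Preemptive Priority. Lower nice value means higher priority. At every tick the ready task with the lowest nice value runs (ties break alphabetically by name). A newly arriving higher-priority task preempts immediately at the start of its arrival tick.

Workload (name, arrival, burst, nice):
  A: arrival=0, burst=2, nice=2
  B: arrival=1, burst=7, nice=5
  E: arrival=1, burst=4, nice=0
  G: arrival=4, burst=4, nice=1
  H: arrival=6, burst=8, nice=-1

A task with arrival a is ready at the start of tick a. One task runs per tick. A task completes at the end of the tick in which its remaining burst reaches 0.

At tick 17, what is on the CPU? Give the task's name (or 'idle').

t=0: ready={A} → run A
t=1: ready={A,B,E} → run E
t=2: ready={A,B,E} → run E
t=3: ready={A,B,E} → run E
t=4: ready={A,B,E,G} → run E
t=5: ready={A,B,G} → run G
t=6: ready={A,B,G,H} → run H
t=7: ready={A,B,G,H} → run H
t=8: ready={A,B,G,H} → run H
t=9: ready={A,B,G,H} → run H
t=10: ready={A,B,G,H} → run H
t=11: ready={A,B,G,H} → run H
t=12: ready={A,B,G,H} → run H
t=13: ready={A,B,G,H} → run H
t=14: ready={A,B,G} → run G
t=15: ready={A,B,G} → run G
t=16: ready={A,B,G} → run G
t=17: ready={A,B} → run A
t=18: ready={B} → run B
t=19: ready={B} → run B
t=20: ready={B} → run B
t=21: ready={B} → run B
t=22: ready={B} → run B
t=23: ready={B} → run B
t=24: ready={B} → run B
t=25: (idle)
t=26: (idle)
t=27: (idle)
t=28: (idle)
t=29: (idle)
t=30: (idle)

running at tick 17 = A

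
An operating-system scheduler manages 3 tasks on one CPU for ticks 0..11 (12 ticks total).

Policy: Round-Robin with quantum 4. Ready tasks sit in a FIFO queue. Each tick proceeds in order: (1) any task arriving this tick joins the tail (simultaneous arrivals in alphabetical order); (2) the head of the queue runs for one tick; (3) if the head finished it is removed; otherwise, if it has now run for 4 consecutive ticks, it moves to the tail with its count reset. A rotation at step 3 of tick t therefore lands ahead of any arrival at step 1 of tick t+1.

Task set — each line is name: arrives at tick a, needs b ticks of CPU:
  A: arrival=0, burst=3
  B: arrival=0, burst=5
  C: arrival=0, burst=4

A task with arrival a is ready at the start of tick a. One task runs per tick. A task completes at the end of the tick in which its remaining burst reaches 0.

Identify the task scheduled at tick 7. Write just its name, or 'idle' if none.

t=0: queue=[A,B,C] q_used=0 → run A
t=1: queue=[A,B,C] q_used=1 → run A
t=2: queue=[A,B,C] q_used=2 → run A
t=3: queue=[B,C] q_used=0 → run B
t=4: queue=[B,C] q_used=1 → run B
t=5: queue=[B,C] q_used=2 → run B
t=6: queue=[B,C] q_used=3 → run B
t=7: queue=[C,B] q_used=0 → run C
t=8: queue=[C,B] q_used=1 → run C
t=9: queue=[C,B] q_used=2 → run C
t=10: queue=[C,B] q_used=3 → run C
t=11: queue=[B] q_used=0 → run B

running at tick 7 = C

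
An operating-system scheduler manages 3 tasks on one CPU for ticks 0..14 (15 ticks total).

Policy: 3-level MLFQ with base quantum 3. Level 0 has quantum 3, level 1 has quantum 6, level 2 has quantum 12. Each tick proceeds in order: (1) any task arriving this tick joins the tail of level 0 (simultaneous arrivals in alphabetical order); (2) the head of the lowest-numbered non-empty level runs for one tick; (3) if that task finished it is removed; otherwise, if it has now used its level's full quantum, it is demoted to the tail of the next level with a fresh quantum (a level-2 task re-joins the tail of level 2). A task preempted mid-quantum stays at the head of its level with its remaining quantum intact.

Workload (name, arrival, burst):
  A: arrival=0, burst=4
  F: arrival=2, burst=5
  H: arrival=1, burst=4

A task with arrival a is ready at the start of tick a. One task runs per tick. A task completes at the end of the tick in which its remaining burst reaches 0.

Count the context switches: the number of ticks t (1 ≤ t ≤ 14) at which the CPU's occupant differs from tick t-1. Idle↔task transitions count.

t=0: L0/L1/L2 = A/-/- → run A
t=1: L0/L1/L2 = AH/-/- → run A
t=2: L0/L1/L2 = AHF/-/- → run A
t=3: L0/L1/L2 = HF/A/- → run H
t=4: L0/L1/L2 = HF/A/- → run H
t=5: L0/L1/L2 = HF/A/- → run H
t=6: L0/L1/L2 = F/AH/- → run F
t=7: L0/L1/L2 = F/AH/- → run F
t=8: L0/L1/L2 = F/AH/- → run F
t=9: L0/L1/L2 = -/AHF/- → run A
t=10: L0/L1/L2 = -/HF/- → run H
t=11: L0/L1/L2 = -/F/- → run F
t=12: L0/L1/L2 = -/F/- → run F
t=13: (idle)
t=14: (idle)

context switches = 6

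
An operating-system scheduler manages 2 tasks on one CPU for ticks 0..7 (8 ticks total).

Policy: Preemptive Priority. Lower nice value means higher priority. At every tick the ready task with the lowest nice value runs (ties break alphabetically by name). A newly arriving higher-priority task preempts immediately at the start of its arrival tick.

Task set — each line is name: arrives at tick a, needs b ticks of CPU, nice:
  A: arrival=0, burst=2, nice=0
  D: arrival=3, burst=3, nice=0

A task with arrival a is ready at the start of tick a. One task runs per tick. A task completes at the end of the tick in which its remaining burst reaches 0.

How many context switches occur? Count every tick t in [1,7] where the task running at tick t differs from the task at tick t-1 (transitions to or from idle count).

context switches = 3

t=0: ready={A} → run A
t=1: ready={A} → run A
t=2: (idle)
t=3: ready={D} → run D
t=4: ready={D} → run D
t=5: ready={D} → run D
t=6: (idle)
t=7: (idle)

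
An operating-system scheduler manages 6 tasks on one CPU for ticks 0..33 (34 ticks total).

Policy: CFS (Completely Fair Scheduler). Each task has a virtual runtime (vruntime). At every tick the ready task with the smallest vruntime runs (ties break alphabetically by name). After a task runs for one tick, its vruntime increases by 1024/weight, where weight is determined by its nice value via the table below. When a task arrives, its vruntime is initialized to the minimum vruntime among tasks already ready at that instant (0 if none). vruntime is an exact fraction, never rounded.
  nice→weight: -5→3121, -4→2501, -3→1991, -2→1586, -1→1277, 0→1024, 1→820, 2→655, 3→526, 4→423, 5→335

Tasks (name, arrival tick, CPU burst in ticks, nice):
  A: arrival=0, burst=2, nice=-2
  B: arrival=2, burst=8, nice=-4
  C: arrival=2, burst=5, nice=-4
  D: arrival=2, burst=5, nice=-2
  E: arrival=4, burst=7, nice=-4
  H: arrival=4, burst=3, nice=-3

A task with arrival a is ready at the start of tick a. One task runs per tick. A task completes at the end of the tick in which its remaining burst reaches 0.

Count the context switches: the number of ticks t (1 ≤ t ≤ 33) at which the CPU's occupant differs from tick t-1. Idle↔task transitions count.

t=0: vr[A=0] → run A
t=1: vr[A=512/793] → run A
t=2: vr[B=0 C=0 D=0] → run B
t=3: vr[B=1024/2501 C=0 D=0] → run C
t=4: vr[B=1024/2501 C=1024/2501 D=0 E=0 H=0] → run D
t=5: vr[B=1024/2501 C=1024/2501 D=512/793 E=0 H=0] → run E
t=6: vr[B=1024/2501 C=1024/2501 D=512/793 E=1024/2501 H=0] → run H
t=7: vr[B=1024/2501 C=1024/2501 D=512/793 E=1024/2501 H=1024/1991] → run B
t=8: vr[B=2048/2501 C=1024/2501 D=512/793 E=1024/2501 H=1024/1991] → run C
t=9: vr[B=2048/2501 C=2048/2501 D=512/793 E=1024/2501 H=1024/1991] → run E
t=10: vr[B=2048/2501 C=2048/2501 D=512/793 E=2048/2501 H=1024/1991] → run H
t=11: vr[B=2048/2501 C=2048/2501 D=512/793 E=2048/2501 H=2048/1991] → run D
t=12: vr[B=2048/2501 C=2048/2501 D=1024/793 E=2048/2501 H=2048/1991] → run B
t=13: vr[B=3072/2501 C=2048/2501 D=1024/793 E=2048/2501 H=2048/1991] → run C
t=14: vr[B=3072/2501 C=3072/2501 D=1024/793 E=2048/2501 H=2048/1991] → run E
t=15: vr[B=3072/2501 C=3072/2501 D=1024/793 E=3072/2501 H=2048/1991] → run H
t=16: vr[B=3072/2501 C=3072/2501 D=1024/793 E=3072/2501] → run B
t=17: vr[B=4096/2501 C=3072/2501 D=1024/793 E=3072/2501] → run C
t=18: vr[B=4096/2501 C=4096/2501 D=1024/793 E=3072/2501] → run E
t=19: vr[B=4096/2501 C=4096/2501 D=1024/793 E=4096/2501] → run D
t=20: vr[B=4096/2501 C=4096/2501 D=1536/793 E=4096/2501] → run B
t=21: vr[B=5120/2501 C=4096/2501 D=1536/793 E=4096/2501] → run C
t=22: vr[B=5120/2501 D=1536/793 E=4096/2501] → run E
t=23: vr[B=5120/2501 D=1536/793 E=5120/2501] → run D
t=24: vr[B=5120/2501 D=2048/793 E=5120/2501] → run B
t=25: vr[B=6144/2501 D=2048/793 E=5120/2501] → run E
t=26: vr[B=6144/2501 D=2048/793 E=6144/2501] → run B
t=27: vr[B=7168/2501 D=2048/793 E=6144/2501] → run E
t=28: vr[B=7168/2501 D=2048/793] → run D
t=29: vr[B=7168/2501] → run B
t=30: (idle)
t=31: (idle)
t=32: (idle)
t=33: (idle)

context switches = 29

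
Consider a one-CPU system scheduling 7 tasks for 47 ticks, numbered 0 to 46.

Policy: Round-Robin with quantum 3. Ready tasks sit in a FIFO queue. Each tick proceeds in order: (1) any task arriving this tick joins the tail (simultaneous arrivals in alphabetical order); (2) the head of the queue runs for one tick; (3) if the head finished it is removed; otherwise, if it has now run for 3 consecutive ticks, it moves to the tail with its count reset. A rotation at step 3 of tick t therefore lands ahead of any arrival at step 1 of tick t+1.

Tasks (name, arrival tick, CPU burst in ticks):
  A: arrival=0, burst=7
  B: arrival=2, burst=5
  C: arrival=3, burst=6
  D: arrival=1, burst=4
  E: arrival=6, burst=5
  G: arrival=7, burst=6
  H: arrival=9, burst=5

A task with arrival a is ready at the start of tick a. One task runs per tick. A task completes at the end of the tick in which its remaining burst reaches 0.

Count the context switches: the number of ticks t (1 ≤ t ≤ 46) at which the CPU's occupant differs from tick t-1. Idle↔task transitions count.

t=0: queue=[A] q_used=0 → run A
t=1: queue=[A,D] q_used=1 → run A
t=2: queue=[A,D,B] q_used=2 → run A
t=3: queue=[D,B,A,C] q_used=0 → run D
t=4: queue=[D,B,A,C] q_used=1 → run D
t=5: queue=[D,B,A,C] q_used=2 → run D
t=6: queue=[B,A,C,D,E] q_used=0 → run B
t=7: queue=[B,A,C,D,E,G] q_used=1 → run B
t=8: queue=[B,A,C,D,E,G] q_used=2 → run B
t=9: queue=[A,C,D,E,G,B,H] q_used=0 → run A
t=10: queue=[A,C,D,E,G,B,H] q_used=1 → run A
t=11: queue=[A,C,D,E,G,B,H] q_used=2 → run A
t=12: queue=[C,D,E,G,B,H,A] q_used=0 → run C
t=13: queue=[C,D,E,G,B,H,A] q_used=1 → run C
t=14: queue=[C,D,E,G,B,H,A] q_used=2 → run C
t=15: queue=[D,E,G,B,H,A,C] q_used=0 → run D
t=16: queue=[E,G,B,H,A,C] q_used=0 → run E
t=17: queue=[E,G,B,H,A,C] q_used=1 → run E
t=18: queue=[E,G,B,H,A,C] q_used=2 → run E
t=19: queue=[G,B,H,A,C,E] q_used=0 → run G
t=20: queue=[G,B,H,A,C,E] q_used=1 → run G
t=21: queue=[G,B,H,A,C,E] q_used=2 → run G
t=22: queue=[B,H,A,C,E,G] q_used=0 → run B
t=23: queue=[B,H,A,C,E,G] q_used=1 → run B
t=24: queue=[H,A,C,E,G] q_used=0 → run H
t=25: queue=[H,A,C,E,G] q_used=1 → run H
t=26: queue=[H,A,C,E,G] q_used=2 → run H
t=27: queue=[A,C,E,G,H] q_used=0 → run A
t=28: queue=[C,E,G,H] q_used=0 → run C
t=29: queue=[C,E,G,H] q_used=1 → run C
t=30: queue=[C,E,G,H] q_used=2 → run C
t=31: queue=[E,G,H] q_used=0 → run E
t=32: queue=[E,G,H] q_used=1 → run E
t=33: queue=[G,H] q_used=0 → run G
t=34: queue=[G,H] q_used=1 → run G
t=35: queue=[G,H] q_used=2 → run G
t=36: queue=[H] q_used=0 → run H
t=37: queue=[H] q_used=1 → run H
t=38: (idle)
t=39: (idle)
t=40: (idle)
t=41: (idle)
t=42: (idle)
t=43: (idle)
t=44: (idle)
t=45: (idle)
t=46: (idle)

context switches = 15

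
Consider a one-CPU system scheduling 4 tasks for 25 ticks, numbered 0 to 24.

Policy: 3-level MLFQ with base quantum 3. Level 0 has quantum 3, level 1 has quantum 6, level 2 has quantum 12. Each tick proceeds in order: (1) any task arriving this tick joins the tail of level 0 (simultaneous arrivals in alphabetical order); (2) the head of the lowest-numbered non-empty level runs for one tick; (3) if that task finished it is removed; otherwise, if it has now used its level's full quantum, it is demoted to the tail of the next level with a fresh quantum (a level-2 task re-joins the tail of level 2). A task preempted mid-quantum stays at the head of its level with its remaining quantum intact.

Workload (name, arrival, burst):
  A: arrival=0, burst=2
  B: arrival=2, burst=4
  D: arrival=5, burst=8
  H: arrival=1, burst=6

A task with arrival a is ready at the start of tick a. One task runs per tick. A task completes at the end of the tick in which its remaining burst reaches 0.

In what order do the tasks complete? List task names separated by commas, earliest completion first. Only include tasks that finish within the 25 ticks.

t=0: L0/L1/L2 = A/-/- → run A
t=1: L0/L1/L2 = AH/-/- → run A
t=2: L0/L1/L2 = HB/-/- → run H
t=3: L0/L1/L2 = HB/-/- → run H
t=4: L0/L1/L2 = HB/-/- → run H
t=5: L0/L1/L2 = BD/H/- → run B
t=6: L0/L1/L2 = BD/H/- → run B
t=7: L0/L1/L2 = BD/H/- → run B
t=8: L0/L1/L2 = D/HB/- → run D
t=9: L0/L1/L2 = D/HB/- → run D
t=10: L0/L1/L2 = D/HB/- → run D
t=11: L0/L1/L2 = -/HBD/- → run H
t=12: L0/L1/L2 = -/HBD/- → run H
t=13: L0/L1/L2 = -/HBD/- → run H
t=14: L0/L1/L2 = -/BD/- → run B
t=15: L0/L1/L2 = -/D/- → run D
t=16: L0/L1/L2 = -/D/- → run D
t=17: L0/L1/L2 = -/D/- → run D
t=18: L0/L1/L2 = -/D/- → run D
t=19: L0/L1/L2 = -/D/- → run D
t=20: (idle)
t=21: (idle)
t=22: (idle)
t=23: (idle)
t=24: (idle)

completion order = A, H, B, D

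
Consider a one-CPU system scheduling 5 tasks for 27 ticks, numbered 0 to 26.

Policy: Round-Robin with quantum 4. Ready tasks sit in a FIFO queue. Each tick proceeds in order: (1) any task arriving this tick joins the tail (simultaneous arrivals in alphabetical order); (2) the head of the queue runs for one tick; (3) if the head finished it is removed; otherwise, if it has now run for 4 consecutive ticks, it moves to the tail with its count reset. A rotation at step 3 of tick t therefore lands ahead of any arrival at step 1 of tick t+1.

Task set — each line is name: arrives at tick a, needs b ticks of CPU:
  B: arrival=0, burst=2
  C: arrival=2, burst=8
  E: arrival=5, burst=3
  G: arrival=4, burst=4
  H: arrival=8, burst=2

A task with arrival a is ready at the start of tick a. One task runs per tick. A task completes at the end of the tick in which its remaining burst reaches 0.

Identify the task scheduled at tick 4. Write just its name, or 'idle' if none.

running at tick 4 = C

t=0: queue=[B] q_used=0 → run B
t=1: queue=[B] q_used=1 → run B
t=2: queue=[C] q_used=0 → run C
t=3: queue=[C] q_used=1 → run C
t=4: queue=[C,G] q_used=2 → run C
t=5: queue=[C,G,E] q_used=3 → run C
t=6: queue=[G,E,C] q_used=0 → run G
t=7: queue=[G,E,C] q_used=1 → run G
t=8: queue=[G,E,C,H] q_used=2 → run G
t=9: queue=[G,E,C,H] q_used=3 → run G
t=10: queue=[E,C,H] q_used=0 → run E
t=11: queue=[E,C,H] q_used=1 → run E
t=12: queue=[E,C,H] q_used=2 → run E
t=13: queue=[C,H] q_used=0 → run C
t=14: queue=[C,H] q_used=1 → run C
t=15: queue=[C,H] q_used=2 → run C
t=16: queue=[C,H] q_used=3 → run C
t=17: queue=[H] q_used=0 → run H
t=18: queue=[H] q_used=1 → run H
t=19: (idle)
t=20: (idle)
t=21: (idle)
t=22: (idle)
t=23: (idle)
t=24: (idle)
t=25: (idle)
t=26: (idle)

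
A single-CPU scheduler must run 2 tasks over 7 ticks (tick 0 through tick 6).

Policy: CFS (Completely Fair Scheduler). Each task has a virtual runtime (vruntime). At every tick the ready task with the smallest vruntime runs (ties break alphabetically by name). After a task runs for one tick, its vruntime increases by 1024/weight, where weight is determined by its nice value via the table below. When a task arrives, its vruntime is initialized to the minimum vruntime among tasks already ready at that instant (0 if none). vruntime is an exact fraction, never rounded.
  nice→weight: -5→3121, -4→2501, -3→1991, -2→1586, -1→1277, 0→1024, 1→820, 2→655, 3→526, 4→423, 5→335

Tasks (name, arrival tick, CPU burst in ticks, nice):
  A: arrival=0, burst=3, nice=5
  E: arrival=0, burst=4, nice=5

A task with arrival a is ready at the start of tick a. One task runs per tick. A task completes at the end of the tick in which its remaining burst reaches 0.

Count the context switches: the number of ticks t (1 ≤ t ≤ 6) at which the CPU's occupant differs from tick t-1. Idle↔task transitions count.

context switches = 5

t=0: vr[A=0 E=0] → run A
t=1: vr[A=1024/335 E=0] → run E
t=2: vr[A=1024/335 E=1024/335] → run A
t=3: vr[A=2048/335 E=1024/335] → run E
t=4: vr[A=2048/335 E=2048/335] → run A
t=5: vr[E=2048/335] → run E
t=6: vr[E=3072/335] → run E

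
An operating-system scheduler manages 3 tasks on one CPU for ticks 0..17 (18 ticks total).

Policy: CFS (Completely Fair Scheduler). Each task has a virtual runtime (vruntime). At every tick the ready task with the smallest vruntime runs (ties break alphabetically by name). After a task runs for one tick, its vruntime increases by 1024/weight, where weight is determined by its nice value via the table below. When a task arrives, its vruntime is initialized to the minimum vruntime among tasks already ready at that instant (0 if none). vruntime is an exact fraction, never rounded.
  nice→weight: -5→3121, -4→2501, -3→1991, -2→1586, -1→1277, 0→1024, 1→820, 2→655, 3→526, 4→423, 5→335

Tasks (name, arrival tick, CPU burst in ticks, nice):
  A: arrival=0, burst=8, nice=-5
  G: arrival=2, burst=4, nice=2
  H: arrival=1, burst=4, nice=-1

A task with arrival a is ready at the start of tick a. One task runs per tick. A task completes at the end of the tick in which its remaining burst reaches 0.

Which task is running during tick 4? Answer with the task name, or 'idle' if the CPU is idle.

running at tick 4 = A

t=0: vr[A=0] → run A
t=1: vr[A=1024/3121 H=1024/3121] → run A
t=2: vr[A=2048/3121 G=1024/3121 H=1024/3121] → run G
t=3: vr[A=2048/3121 G=3866624/2044255 H=1024/3121] → run H
t=4: vr[A=2048/3121 G=3866624/2044255 H=4503552/3985517] → run A
t=5: vr[A=3072/3121 G=3866624/2044255 H=4503552/3985517] → run A
t=6: vr[A=4096/3121 G=3866624/2044255 H=4503552/3985517] → run H
t=7: vr[A=4096/3121 G=3866624/2044255 H=7699456/3985517] → run A
t=8: vr[A=5120/3121 G=3866624/2044255 H=7699456/3985517] → run A
t=9: vr[A=6144/3121 G=3866624/2044255 H=7699456/3985517] → run G
t=10: vr[A=6144/3121 G=7062528/2044255 H=7699456/3985517] → run H
t=11: vr[A=6144/3121 G=7062528/2044255 H=10895360/3985517] → run A
t=12: vr[A=7168/3121 G=7062528/2044255 H=10895360/3985517] → run A
t=13: vr[G=7062528/2044255 H=10895360/3985517] → run H
t=14: vr[G=7062528/2044255] → run G
t=15: vr[G=10258432/2044255] → run G
t=16: (idle)
t=17: (idle)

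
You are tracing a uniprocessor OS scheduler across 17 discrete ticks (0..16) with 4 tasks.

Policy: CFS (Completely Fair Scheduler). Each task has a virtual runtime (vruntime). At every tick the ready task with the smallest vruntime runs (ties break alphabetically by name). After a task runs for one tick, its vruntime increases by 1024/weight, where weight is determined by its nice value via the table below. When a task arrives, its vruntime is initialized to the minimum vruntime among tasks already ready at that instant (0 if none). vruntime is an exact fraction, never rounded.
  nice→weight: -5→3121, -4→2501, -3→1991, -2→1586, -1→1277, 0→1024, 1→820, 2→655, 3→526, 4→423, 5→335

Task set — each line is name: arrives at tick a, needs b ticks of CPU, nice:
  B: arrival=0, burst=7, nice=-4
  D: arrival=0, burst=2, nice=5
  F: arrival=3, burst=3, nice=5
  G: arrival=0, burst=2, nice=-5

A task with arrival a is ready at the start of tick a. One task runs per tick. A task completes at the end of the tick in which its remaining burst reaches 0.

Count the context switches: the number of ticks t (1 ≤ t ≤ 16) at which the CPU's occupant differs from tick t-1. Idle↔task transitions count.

context switches = 8

t=0: vr[B=0 D=0 G=0] → run B
t=1: vr[B=1024/2501 D=0 G=0] → run D
t=2: vr[B=1024/2501 D=1024/335 G=0] → run G
t=3: vr[B=1024/2501 D=1024/335 F=1024/3121 G=1024/3121] → run F
t=4: vr[B=1024/2501 D=1024/335 F=3538944/1045535 G=1024/3121] → run G
t=5: vr[B=1024/2501 D=1024/335 F=3538944/1045535] → run B
t=6: vr[B=2048/2501 D=1024/335 F=3538944/1045535] → run B
t=7: vr[B=3072/2501 D=1024/335 F=3538944/1045535] → run B
t=8: vr[B=4096/2501 D=1024/335 F=3538944/1045535] → run B
t=9: vr[B=5120/2501 D=1024/335 F=3538944/1045535] → run B
t=10: vr[B=6144/2501 D=1024/335 F=3538944/1045535] → run B
t=11: vr[D=1024/335 F=3538944/1045535] → run D
t=12: vr[F=3538944/1045535] → run F
t=13: vr[F=6734848/1045535] → run F
t=14: (idle)
t=15: (idle)
t=16: (idle)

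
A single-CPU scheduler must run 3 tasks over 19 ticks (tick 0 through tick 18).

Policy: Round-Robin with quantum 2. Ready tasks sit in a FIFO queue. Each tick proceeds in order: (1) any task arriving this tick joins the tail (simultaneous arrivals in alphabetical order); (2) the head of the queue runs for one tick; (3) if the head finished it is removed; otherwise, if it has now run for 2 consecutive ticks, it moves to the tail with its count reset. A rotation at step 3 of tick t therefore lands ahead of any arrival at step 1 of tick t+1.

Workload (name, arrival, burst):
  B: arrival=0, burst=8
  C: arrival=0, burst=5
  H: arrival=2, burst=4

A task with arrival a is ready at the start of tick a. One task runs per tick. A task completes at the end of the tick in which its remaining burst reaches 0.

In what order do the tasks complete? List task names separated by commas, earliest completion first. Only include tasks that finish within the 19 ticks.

completion order = H, C, B

t=0: queue=[B,C] q_used=0 → run B
t=1: queue=[B,C] q_used=1 → run B
t=2: queue=[C,B,H] q_used=0 → run C
t=3: queue=[C,B,H] q_used=1 → run C
t=4: queue=[B,H,C] q_used=0 → run B
t=5: queue=[B,H,C] q_used=1 → run B
t=6: queue=[H,C,B] q_used=0 → run H
t=7: queue=[H,C,B] q_used=1 → run H
t=8: queue=[C,B,H] q_used=0 → run C
t=9: queue=[C,B,H] q_used=1 → run C
t=10: queue=[B,H,C] q_used=0 → run B
t=11: queue=[B,H,C] q_used=1 → run B
t=12: queue=[H,C,B] q_used=0 → run H
t=13: queue=[H,C,B] q_used=1 → run H
t=14: queue=[C,B] q_used=0 → run C
t=15: queue=[B] q_used=0 → run B
t=16: queue=[B] q_used=1 → run B
t=17: (idle)
t=18: (idle)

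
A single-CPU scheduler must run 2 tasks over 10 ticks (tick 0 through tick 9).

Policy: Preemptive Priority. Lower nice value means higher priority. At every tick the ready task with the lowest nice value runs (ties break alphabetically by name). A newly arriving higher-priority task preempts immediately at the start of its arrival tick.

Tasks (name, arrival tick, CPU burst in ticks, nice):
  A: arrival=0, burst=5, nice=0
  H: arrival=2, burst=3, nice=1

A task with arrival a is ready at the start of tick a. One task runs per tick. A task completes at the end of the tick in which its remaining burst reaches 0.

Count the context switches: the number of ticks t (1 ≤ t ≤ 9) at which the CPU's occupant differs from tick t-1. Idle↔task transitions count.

context switches = 2

t=0: ready={A} → run A
t=1: ready={A} → run A
t=2: ready={A,H} → run A
t=3: ready={A,H} → run A
t=4: ready={A,H} → run A
t=5: ready={H} → run H
t=6: ready={H} → run H
t=7: ready={H} → run H
t=8: (idle)
t=9: (idle)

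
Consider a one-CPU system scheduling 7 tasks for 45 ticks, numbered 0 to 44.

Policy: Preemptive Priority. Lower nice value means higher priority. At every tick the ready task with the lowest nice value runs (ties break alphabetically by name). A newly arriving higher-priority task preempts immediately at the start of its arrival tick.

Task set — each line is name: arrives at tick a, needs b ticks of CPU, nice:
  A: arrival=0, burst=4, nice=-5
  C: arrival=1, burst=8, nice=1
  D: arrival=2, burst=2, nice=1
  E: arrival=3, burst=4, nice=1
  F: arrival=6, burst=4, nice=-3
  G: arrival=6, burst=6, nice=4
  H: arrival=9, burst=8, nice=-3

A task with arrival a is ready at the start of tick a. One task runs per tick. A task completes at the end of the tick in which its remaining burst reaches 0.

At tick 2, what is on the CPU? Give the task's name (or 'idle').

t=0: ready={A} → run A
t=1: ready={A,C} → run A
t=2: ready={A,C,D} → run A
t=3: ready={A,C,D,E} → run A
t=4: ready={C,D,E} → run C
t=5: ready={C,D,E} → run C
t=6: ready={C,D,E,F,G} → run F
t=7: ready={C,D,E,F,G} → run F
t=8: ready={C,D,E,F,G} → run F
t=9: ready={C,D,E,F,G,H} → run F
t=10: ready={C,D,E,G,H} → run H
t=11: ready={C,D,E,G,H} → run H
t=12: ready={C,D,E,G,H} → run H
t=13: ready={C,D,E,G,H} → run H
t=14: ready={C,D,E,G,H} → run H
t=15: ready={C,D,E,G,H} → run H
t=16: ready={C,D,E,G,H} → run H
t=17: ready={C,D,E,G,H} → run H
t=18: ready={C,D,E,G} → run C
t=19: ready={C,D,E,G} → run C
t=20: ready={C,D,E,G} → run C
t=21: ready={C,D,E,G} → run C
t=22: ready={C,D,E,G} → run C
t=23: ready={C,D,E,G} → run C
t=24: ready={D,E,G} → run D
t=25: ready={D,E,G} → run D
t=26: ready={E,G} → run E
t=27: ready={E,G} → run E
t=28: ready={E,G} → run E
t=29: ready={E,G} → run E
t=30: ready={G} → run G
t=31: ready={G} → run G
t=32: ready={G} → run G
t=33: ready={G} → run G
t=34: ready={G} → run G
t=35: ready={G} → run G
t=36: (idle)
t=37: (idle)
t=38: (idle)
t=39: (idle)
t=40: (idle)
t=41: (idle)
t=42: (idle)
t=43: (idle)
t=44: (idle)

running at tick 2 = A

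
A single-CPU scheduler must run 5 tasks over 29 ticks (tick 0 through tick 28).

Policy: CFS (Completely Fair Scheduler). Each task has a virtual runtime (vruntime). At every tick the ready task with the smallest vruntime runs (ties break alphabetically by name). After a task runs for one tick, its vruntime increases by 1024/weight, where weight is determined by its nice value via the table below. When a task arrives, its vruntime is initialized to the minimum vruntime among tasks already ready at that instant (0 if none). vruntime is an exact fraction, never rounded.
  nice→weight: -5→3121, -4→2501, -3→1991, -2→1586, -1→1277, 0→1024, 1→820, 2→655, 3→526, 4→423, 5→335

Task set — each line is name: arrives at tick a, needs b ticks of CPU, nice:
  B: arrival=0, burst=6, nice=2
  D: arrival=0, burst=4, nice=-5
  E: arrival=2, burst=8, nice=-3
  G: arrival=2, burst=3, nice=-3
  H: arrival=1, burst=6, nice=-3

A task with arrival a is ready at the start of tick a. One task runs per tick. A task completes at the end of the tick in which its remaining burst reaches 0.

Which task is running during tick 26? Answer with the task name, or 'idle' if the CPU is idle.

running at tick 26 = B

t=0: vr[B=0 D=0] → run B
t=1: vr[B=1024/655 D=0 H=0] → run D
t=2: vr[B=1024/655 D=1024/3121 E=0 G=0 H=0] → run E
t=3: vr[B=1024/655 D=1024/3121 E=1024/1991 G=0 H=0] → run G
t=4: vr[B=1024/655 D=1024/3121 E=1024/1991 G=1024/1991 H=0] → run H
t=5: vr[B=1024/655 D=1024/3121 E=1024/1991 G=1024/1991 H=1024/1991] → run D
t=6: vr[B=1024/655 D=2048/3121 E=1024/1991 G=1024/1991 H=1024/1991] → run E
t=7: vr[B=1024/655 D=2048/3121 E=2048/1991 G=1024/1991 H=1024/1991] → run G
t=8: vr[B=1024/655 D=2048/3121 E=2048/1991 G=2048/1991 H=1024/1991] → run H
t=9: vr[B=1024/655 D=2048/3121 E=2048/1991 G=2048/1991 H=2048/1991] → run D
t=10: vr[B=1024/655 D=3072/3121 E=2048/1991 G=2048/1991 H=2048/1991] → run D
t=11: vr[B=1024/655 E=2048/1991 G=2048/1991 H=2048/1991] → run E
t=12: vr[B=1024/655 E=3072/1991 G=2048/1991 H=2048/1991] → run G
t=13: vr[B=1024/655 E=3072/1991 H=2048/1991] → run H
t=14: vr[B=1024/655 E=3072/1991 H=3072/1991] → run E
t=15: vr[B=1024/655 E=4096/1991 H=3072/1991] → run H
t=16: vr[B=1024/655 E=4096/1991 H=4096/1991] → run B
t=17: vr[B=2048/655 E=4096/1991 H=4096/1991] → run E
t=18: vr[B=2048/655 E=5120/1991 H=4096/1991] → run H
t=19: vr[B=2048/655 E=5120/1991 H=5120/1991] → run E
t=20: vr[B=2048/655 E=6144/1991 H=5120/1991] → run H
t=21: vr[B=2048/655 E=6144/1991] → run E
t=22: vr[B=2048/655 E=7168/1991] → run B
t=23: vr[B=3072/655 E=7168/1991] → run E
t=24: vr[B=3072/655] → run B
t=25: vr[B=4096/655] → run B
t=26: vr[B=1024/131] → run B
t=27: (idle)
t=28: (idle)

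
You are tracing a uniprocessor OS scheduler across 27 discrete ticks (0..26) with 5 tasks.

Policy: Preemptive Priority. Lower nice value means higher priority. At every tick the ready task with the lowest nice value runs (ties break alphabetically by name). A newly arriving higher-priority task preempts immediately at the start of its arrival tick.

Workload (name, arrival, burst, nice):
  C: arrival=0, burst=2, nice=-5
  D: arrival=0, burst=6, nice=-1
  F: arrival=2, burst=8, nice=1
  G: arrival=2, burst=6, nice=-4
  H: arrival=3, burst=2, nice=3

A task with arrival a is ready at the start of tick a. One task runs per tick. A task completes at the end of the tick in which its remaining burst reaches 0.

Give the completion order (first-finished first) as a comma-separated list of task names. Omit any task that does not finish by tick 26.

completion order = C, G, D, F, H

t=0: ready={C,D} → run C
t=1: ready={C,D} → run C
t=2: ready={D,F,G} → run G
t=3: ready={D,F,G,H} → run G
t=4: ready={D,F,G,H} → run G
t=5: ready={D,F,G,H} → run G
t=6: ready={D,F,G,H} → run G
t=7: ready={D,F,G,H} → run G
t=8: ready={D,F,H} → run D
t=9: ready={D,F,H} → run D
t=10: ready={D,F,H} → run D
t=11: ready={D,F,H} → run D
t=12: ready={D,F,H} → run D
t=13: ready={D,F,H} → run D
t=14: ready={F,H} → run F
t=15: ready={F,H} → run F
t=16: ready={F,H} → run F
t=17: ready={F,H} → run F
t=18: ready={F,H} → run F
t=19: ready={F,H} → run F
t=20: ready={F,H} → run F
t=21: ready={F,H} → run F
t=22: ready={H} → run H
t=23: ready={H} → run H
t=24: (idle)
t=25: (idle)
t=26: (idle)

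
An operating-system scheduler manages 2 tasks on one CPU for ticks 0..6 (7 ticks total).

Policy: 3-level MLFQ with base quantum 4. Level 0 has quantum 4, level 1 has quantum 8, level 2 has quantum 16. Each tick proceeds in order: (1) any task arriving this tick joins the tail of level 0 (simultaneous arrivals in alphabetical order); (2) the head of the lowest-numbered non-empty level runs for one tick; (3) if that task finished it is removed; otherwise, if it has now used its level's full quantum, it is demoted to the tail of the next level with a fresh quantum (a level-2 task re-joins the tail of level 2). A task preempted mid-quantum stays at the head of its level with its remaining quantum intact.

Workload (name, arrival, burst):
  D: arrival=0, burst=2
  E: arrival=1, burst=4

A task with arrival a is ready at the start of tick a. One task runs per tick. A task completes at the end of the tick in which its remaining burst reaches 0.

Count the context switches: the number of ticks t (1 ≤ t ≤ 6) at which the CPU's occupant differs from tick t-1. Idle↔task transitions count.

context switches = 2

t=0: L0/L1/L2 = D/-/- → run D
t=1: L0/L1/L2 = DE/-/- → run D
t=2: L0/L1/L2 = E/-/- → run E
t=3: L0/L1/L2 = E/-/- → run E
t=4: L0/L1/L2 = E/-/- → run E
t=5: L0/L1/L2 = E/-/- → run E
t=6: (idle)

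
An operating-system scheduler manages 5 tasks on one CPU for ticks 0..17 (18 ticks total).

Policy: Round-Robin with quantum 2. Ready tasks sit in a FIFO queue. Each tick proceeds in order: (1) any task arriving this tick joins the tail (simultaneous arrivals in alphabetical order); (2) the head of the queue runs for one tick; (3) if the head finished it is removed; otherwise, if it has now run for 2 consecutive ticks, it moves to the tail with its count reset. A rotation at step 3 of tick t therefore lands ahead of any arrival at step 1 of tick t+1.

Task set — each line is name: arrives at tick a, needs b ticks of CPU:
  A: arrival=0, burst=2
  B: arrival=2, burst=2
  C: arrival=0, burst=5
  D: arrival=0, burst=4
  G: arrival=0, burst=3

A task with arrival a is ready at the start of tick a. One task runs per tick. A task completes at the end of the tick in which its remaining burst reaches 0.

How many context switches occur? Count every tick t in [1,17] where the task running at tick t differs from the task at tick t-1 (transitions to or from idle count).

t=0: queue=[A,C,D,G] q_used=0 → run A
t=1: queue=[A,C,D,G] q_used=1 → run A
t=2: queue=[C,D,G,B] q_used=0 → run C
t=3: queue=[C,D,G,B] q_used=1 → run C
t=4: queue=[D,G,B,C] q_used=0 → run D
t=5: queue=[D,G,B,C] q_used=1 → run D
t=6: queue=[G,B,C,D] q_used=0 → run G
t=7: queue=[G,B,C,D] q_used=1 → run G
t=8: queue=[B,C,D,G] q_used=0 → run B
t=9: queue=[B,C,D,G] q_used=1 → run B
t=10: queue=[C,D,G] q_used=0 → run C
t=11: queue=[C,D,G] q_used=1 → run C
t=12: queue=[D,G,C] q_used=0 → run D
t=13: queue=[D,G,C] q_used=1 → run D
t=14: queue=[G,C] q_used=0 → run G
t=15: queue=[C] q_used=0 → run C
t=16: (idle)
t=17: (idle)

context switches = 9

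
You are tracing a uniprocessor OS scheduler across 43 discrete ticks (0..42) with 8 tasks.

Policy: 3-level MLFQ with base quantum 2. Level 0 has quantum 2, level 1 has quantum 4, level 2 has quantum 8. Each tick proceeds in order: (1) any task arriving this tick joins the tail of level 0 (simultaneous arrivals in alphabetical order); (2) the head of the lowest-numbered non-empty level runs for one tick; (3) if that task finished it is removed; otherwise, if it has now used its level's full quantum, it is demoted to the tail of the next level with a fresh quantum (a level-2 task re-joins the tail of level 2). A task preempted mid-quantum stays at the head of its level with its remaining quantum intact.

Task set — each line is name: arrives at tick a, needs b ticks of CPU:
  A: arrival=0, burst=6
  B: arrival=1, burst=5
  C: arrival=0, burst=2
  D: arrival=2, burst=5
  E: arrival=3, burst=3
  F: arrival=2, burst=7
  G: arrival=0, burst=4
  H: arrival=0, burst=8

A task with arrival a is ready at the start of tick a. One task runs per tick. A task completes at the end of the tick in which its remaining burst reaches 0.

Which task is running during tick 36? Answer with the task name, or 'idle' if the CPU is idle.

t=0: L0/L1/L2 = ACGH/-/- → run A
t=1: L0/L1/L2 = ACGHB/-/- → run A
t=2: L0/L1/L2 = CGHBDF/A/- → run C
t=3: L0/L1/L2 = CGHBDFE/A/- → run C
t=4: L0/L1/L2 = GHBDFE/A/- → run G
t=5: L0/L1/L2 = GHBDFE/A/- → run G
t=6: L0/L1/L2 = HBDFE/AG/- → run H
t=7: L0/L1/L2 = HBDFE/AG/- → run H
t=8: L0/L1/L2 = BDFE/AGH/- → run B
t=9: L0/L1/L2 = BDFE/AGH/- → run B
t=10: L0/L1/L2 = DFE/AGHB/- → run D
t=11: L0/L1/L2 = DFE/AGHB/- → run D
t=12: L0/L1/L2 = FE/AGHBD/- → run F
t=13: L0/L1/L2 = FE/AGHBD/- → run F
t=14: L0/L1/L2 = E/AGHBDF/- → run E
t=15: L0/L1/L2 = E/AGHBDF/- → run E
t=16: L0/L1/L2 = -/AGHBDFE/- → run A
t=17: L0/L1/L2 = -/AGHBDFE/- → run A
t=18: L0/L1/L2 = -/AGHBDFE/- → run A
t=19: L0/L1/L2 = -/AGHBDFE/- → run A
t=20: L0/L1/L2 = -/GHBDFE/- → run G
t=21: L0/L1/L2 = -/GHBDFE/- → run G
t=22: L0/L1/L2 = -/HBDFE/- → run H
t=23: L0/L1/L2 = -/HBDFE/- → run H
t=24: L0/L1/L2 = -/HBDFE/- → run H
t=25: L0/L1/L2 = -/HBDFE/- → run H
t=26: L0/L1/L2 = -/BDFE/H → run B
t=27: L0/L1/L2 = -/BDFE/H → run B
t=28: L0/L1/L2 = -/BDFE/H → run B
t=29: L0/L1/L2 = -/DFE/H → run D
t=30: L0/L1/L2 = -/DFE/H → run D
t=31: L0/L1/L2 = -/DFE/H → run D
t=32: L0/L1/L2 = -/FE/H → run F
t=33: L0/L1/L2 = -/FE/H → run F
t=34: L0/L1/L2 = -/FE/H → run F
t=35: L0/L1/L2 = -/FE/H → run F
t=36: L0/L1/L2 = -/E/HF → run E
t=37: L0/L1/L2 = -/-/HF → run H
t=38: L0/L1/L2 = -/-/HF → run H
t=39: L0/L1/L2 = -/-/F → run F
t=40: (idle)
t=41: (idle)
t=42: (idle)

running at tick 36 = E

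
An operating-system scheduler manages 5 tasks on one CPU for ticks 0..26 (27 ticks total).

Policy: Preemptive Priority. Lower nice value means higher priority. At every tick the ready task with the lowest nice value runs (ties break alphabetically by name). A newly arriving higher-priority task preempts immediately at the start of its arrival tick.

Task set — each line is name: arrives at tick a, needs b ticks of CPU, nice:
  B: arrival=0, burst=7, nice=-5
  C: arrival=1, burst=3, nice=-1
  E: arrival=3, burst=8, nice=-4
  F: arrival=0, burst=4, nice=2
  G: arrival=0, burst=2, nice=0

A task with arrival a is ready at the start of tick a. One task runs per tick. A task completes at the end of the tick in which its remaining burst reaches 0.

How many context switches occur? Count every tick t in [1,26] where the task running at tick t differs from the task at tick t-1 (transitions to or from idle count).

context switches = 5

t=0: ready={B,F,G} → run B
t=1: ready={B,C,F,G} → run B
t=2: ready={B,C,F,G} → run B
t=3: ready={B,C,E,F,G} → run B
t=4: ready={B,C,E,F,G} → run B
t=5: ready={B,C,E,F,G} → run B
t=6: ready={B,C,E,F,G} → run B
t=7: ready={C,E,F,G} → run E
t=8: ready={C,E,F,G} → run E
t=9: ready={C,E,F,G} → run E
t=10: ready={C,E,F,G} → run E
t=11: ready={C,E,F,G} → run E
t=12: ready={C,E,F,G} → run E
t=13: ready={C,E,F,G} → run E
t=14: ready={C,E,F,G} → run E
t=15: ready={C,F,G} → run C
t=16: ready={C,F,G} → run C
t=17: ready={C,F,G} → run C
t=18: ready={F,G} → run G
t=19: ready={F,G} → run G
t=20: ready={F} → run F
t=21: ready={F} → run F
t=22: ready={F} → run F
t=23: ready={F} → run F
t=24: (idle)
t=25: (idle)
t=26: (idle)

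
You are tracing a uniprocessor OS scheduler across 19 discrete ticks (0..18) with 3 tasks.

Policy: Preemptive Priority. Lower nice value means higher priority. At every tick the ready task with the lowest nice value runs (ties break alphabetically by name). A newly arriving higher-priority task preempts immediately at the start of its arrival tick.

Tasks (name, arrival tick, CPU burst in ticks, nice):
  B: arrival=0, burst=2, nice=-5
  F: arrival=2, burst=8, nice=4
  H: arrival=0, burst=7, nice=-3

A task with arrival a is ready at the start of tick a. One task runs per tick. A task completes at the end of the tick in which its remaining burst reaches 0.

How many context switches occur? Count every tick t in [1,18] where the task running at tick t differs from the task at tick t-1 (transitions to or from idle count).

t=0: ready={B,H} → run B
t=1: ready={B,H} → run B
t=2: ready={F,H} → run H
t=3: ready={F,H} → run H
t=4: ready={F,H} → run H
t=5: ready={F,H} → run H
t=6: ready={F,H} → run H
t=7: ready={F,H} → run H
t=8: ready={F,H} → run H
t=9: ready={F} → run F
t=10: ready={F} → run F
t=11: ready={F} → run F
t=12: ready={F} → run F
t=13: ready={F} → run F
t=14: ready={F} → run F
t=15: ready={F} → run F
t=16: ready={F} → run F
t=17: (idle)
t=18: (idle)

context switches = 3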